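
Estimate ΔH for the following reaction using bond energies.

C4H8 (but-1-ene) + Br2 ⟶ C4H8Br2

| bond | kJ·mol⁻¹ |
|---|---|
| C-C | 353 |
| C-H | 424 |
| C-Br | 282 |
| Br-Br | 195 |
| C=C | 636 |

Bonds broken (reactants):
  Br-Br: 1 × 195 = 195
  C-C: 2 × 353 = 706
  C-H: 8 × 424 = 3392
  C=C: 1 × 636 = 636
  Σ(broken) = 4929 kJ
Bonds formed (products):
  C-Br: 2 × 282 = 564
  C-C: 3 × 353 = 1059
  C-H: 8 × 424 = 3392
  Σ(formed) = 5015 kJ
ΔH = Σ(broken) − Σ(formed) = 4929 − 5015 = −86 kJ

ΔH ≈ −86 kJ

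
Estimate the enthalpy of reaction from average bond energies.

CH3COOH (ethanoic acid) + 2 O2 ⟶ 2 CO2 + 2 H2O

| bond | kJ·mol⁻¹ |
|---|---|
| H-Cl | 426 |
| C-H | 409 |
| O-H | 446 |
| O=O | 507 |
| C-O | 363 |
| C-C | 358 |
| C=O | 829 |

ΔH ≈ −863 kJ

Bonds broken (reactants):
  C-C: 1 × 358 = 358
  C-H: 3 × 409 = 1227
  C-O: 1 × 363 = 363
  C=O: 1 × 829 = 829
  O-H: 1 × 446 = 446
  O=O: 2 × 507 = 1014
  Σ(broken) = 4237 kJ
Bonds formed (products):
  C=O: 4 × 829 = 3316
  O-H: 4 × 446 = 1784
  Σ(formed) = 5100 kJ
ΔH = Σ(broken) − Σ(formed) = 4237 − 5100 = −863 kJ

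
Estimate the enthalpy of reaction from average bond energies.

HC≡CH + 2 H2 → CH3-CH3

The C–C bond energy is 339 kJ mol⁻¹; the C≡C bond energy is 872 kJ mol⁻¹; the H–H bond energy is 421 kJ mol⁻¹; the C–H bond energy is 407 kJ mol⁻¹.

Bonds broken (reactants):
  C≡C: 1 × 872 = 872
  C–H: 2 × 407 = 814
  H–H: 2 × 421 = 842
  Σ(broken) = 2528 kJ
Bonds formed (products):
  C–C: 1 × 339 = 339
  C–H: 6 × 407 = 2442
  Σ(formed) = 2781 kJ
ΔH = Σ(broken) − Σ(formed) = 2528 − 2781 = −253 kJ

ΔH ≈ −253 kJ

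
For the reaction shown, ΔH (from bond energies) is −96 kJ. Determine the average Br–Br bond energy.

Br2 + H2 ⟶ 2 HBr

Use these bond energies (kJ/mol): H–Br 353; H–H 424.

Let D be the Br–Br bond energy.
Σ(broken) = 1×D + 1×424 = 424 + D
Σ(formed) = 2×353 = 706
ΔH = Σ(broken) − Σ(formed) = (424 + D) − (706) = −282 + D
Setting this equal to −96 kJ gives D = 186 kJ/mol.

D(Br–Br) ≈ 186 kJ/mol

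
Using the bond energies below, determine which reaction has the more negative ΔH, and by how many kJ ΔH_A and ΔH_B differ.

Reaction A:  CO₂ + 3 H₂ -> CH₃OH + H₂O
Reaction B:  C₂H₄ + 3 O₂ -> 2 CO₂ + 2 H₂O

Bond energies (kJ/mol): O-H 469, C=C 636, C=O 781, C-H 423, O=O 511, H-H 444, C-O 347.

Reaction B, by 1010 kJ

Reaction A:
  Bonds broken (reactants):
    C=O: 2 × 781 = 1562
    H-H: 3 × 444 = 1332
    Σ(broken) = 2894 kJ
  Bonds formed (products):
    C-H: 3 × 423 = 1269
    C-O: 1 × 347 = 347
    O-H: 3 × 469 = 1407
    Σ(formed) = 3023 kJ
  ΔH_A = 2894 − 3023 = −129 kJ
Reaction B:
  Bonds broken (reactants):
    C-H: 4 × 423 = 1692
    C=C: 1 × 636 = 636
    O=O: 3 × 511 = 1533
    Σ(broken) = 3861 kJ
  Bonds formed (products):
    C=O: 4 × 781 = 3124
    O-H: 4 × 469 = 1876
    Σ(formed) = 5000 kJ
  ΔH_B = 3861 − 5000 = −1139 kJ
ΔH_A − ΔH_B = +1010 kJ, so reaction B has the more negative ΔH; |ΔH_A − ΔH_B| = 1010 kJ.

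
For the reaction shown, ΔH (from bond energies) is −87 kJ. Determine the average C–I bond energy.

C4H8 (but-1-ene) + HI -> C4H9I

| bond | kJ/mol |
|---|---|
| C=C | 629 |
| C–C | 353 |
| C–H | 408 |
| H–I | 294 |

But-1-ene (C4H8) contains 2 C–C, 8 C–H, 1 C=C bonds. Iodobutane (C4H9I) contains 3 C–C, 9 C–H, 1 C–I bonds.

D(C–I) ≈ 249 kJ/mol

Let D be the C–I bond energy.
Σ(broken) = 2×353 + 8×408 + 1×629 + 1×294 = 4893
Σ(formed) = 3×353 + 9×408 + 1×D = 4731 + D
ΔH = Σ(broken) − Σ(formed) = (4893) − (4731 + D) = +162 − D
Setting this equal to −87 kJ gives D = 249 kJ/mol.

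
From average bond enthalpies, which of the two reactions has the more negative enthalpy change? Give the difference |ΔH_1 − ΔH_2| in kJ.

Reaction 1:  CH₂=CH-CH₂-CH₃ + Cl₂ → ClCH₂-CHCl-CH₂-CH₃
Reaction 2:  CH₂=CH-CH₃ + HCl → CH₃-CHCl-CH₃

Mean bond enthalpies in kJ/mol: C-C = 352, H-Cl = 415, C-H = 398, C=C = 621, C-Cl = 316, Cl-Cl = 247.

Reaction 1, by 86 kJ

Reaction 1:
  Bonds broken (reactants):
    C-C: 2 × 352 = 704
    C-H: 8 × 398 = 3184
    C=C: 1 × 621 = 621
    Cl-Cl: 1 × 247 = 247
    Σ(broken) = 4756 kJ
  Bonds formed (products):
    C-C: 3 × 352 = 1056
    C-Cl: 2 × 316 = 632
    C-H: 8 × 398 = 3184
    Σ(formed) = 4872 kJ
  ΔH_1 = 4756 − 4872 = −116 kJ
Reaction 2:
  Bonds broken (reactants):
    C-C: 1 × 352 = 352
    C-H: 6 × 398 = 2388
    C=C: 1 × 621 = 621
    H-Cl: 1 × 415 = 415
    Σ(broken) = 3776 kJ
  Bonds formed (products):
    C-C: 2 × 352 = 704
    C-Cl: 1 × 316 = 316
    C-H: 7 × 398 = 2786
    Σ(formed) = 3806 kJ
  ΔH_2 = 3776 − 3806 = −30 kJ
ΔH_1 − ΔH_2 = −86 kJ, so reaction 1 has the more negative ΔH; |ΔH_1 − ΔH_2| = 86 kJ.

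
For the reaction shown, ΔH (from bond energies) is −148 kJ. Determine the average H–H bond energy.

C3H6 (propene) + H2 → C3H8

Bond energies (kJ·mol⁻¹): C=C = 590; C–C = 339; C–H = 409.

Let D be the H–H bond energy.
Σ(broken) = 1×339 + 6×409 + 1×590 + 1×D = 3383 + D
Σ(formed) = 2×339 + 8×409 = 3950
ΔH = Σ(broken) − Σ(formed) = (3383 + D) − (3950) = −567 + D
Setting this equal to −148 kJ gives D = 419 kJ/mol.

D(H–H) ≈ 419 kJ/mol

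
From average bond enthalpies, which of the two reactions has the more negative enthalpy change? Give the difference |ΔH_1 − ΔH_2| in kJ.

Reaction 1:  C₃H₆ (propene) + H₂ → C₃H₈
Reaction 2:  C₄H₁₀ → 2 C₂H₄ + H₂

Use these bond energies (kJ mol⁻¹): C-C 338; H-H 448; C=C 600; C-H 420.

Reaction 1, by 336 kJ

Reaction 1:
  Bonds broken (reactants):
    C-C: 1 × 338 = 338
    C-H: 6 × 420 = 2520
    C=C: 1 × 600 = 600
    H-H: 1 × 448 = 448
    Σ(broken) = 3906 kJ
  Bonds formed (products):
    C-C: 2 × 338 = 676
    C-H: 8 × 420 = 3360
    Σ(formed) = 4036 kJ
  ΔH_1 = 3906 − 4036 = −130 kJ
Reaction 2:
  Bonds broken (reactants):
    C-C: 3 × 338 = 1014
    C-H: 10 × 420 = 4200
    Σ(broken) = 5214 kJ
  Bonds formed (products):
    C-H: 8 × 420 = 3360
    C=C: 2 × 600 = 1200
    H-H: 1 × 448 = 448
    Σ(formed) = 5008 kJ
  ΔH_2 = 5214 − 5008 = +206 kJ
ΔH_1 − ΔH_2 = −336 kJ, so reaction 1 has the more negative ΔH; |ΔH_1 − ΔH_2| = 336 kJ.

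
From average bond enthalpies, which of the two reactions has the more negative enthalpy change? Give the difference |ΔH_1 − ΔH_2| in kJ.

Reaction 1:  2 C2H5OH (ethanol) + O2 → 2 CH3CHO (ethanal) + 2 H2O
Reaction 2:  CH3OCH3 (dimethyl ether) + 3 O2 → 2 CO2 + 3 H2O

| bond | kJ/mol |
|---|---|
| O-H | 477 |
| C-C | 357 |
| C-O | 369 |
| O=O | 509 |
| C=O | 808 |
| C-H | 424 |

Reaction 2, by 810 kJ

Reaction 1:
  Bonds broken (reactants):
    C-C: 2 × 357 = 714
    C-H: 10 × 424 = 4240
    C-O: 2 × 369 = 738
    O-H: 2 × 477 = 954
    O=O: 1 × 509 = 509
    Σ(broken) = 7155 kJ
  Bonds formed (products):
    C-C: 2 × 357 = 714
    C-H: 8 × 424 = 3392
    C=O: 2 × 808 = 1616
    O-H: 4 × 477 = 1908
    Σ(formed) = 7630 kJ
  ΔH_1 = 7155 − 7630 = −475 kJ
Reaction 2:
  Bonds broken (reactants):
    C-H: 6 × 424 = 2544
    C-O: 2 × 369 = 738
    O=O: 3 × 509 = 1527
    Σ(broken) = 4809 kJ
  Bonds formed (products):
    C=O: 4 × 808 = 3232
    O-H: 6 × 477 = 2862
    Σ(formed) = 6094 kJ
  ΔH_2 = 4809 − 6094 = −1285 kJ
ΔH_1 − ΔH_2 = +810 kJ, so reaction 2 has the more negative ΔH; |ΔH_1 − ΔH_2| = 810 kJ.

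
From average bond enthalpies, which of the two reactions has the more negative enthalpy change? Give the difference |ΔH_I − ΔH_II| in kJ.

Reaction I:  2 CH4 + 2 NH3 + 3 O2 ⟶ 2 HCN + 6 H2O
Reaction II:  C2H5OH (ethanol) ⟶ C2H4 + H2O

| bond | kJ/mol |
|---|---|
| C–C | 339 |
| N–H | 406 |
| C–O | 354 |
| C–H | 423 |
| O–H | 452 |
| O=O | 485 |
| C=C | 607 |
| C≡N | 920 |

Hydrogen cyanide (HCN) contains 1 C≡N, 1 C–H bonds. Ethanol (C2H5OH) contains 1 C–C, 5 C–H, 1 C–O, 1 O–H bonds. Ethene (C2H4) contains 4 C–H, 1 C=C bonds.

Reaction I:
  Bonds broken (reactants):
    C–H: 8 × 423 = 3384
    N–H: 6 × 406 = 2436
    O=O: 3 × 485 = 1455
    Σ(broken) = 7275 kJ
  Bonds formed (products):
    C≡N: 2 × 920 = 1840
    C–H: 2 × 423 = 846
    O–H: 12 × 452 = 5424
    Σ(formed) = 8110 kJ
  ΔH_I = 7275 − 8110 = −835 kJ
Reaction II:
  Bonds broken (reactants):
    C–C: 1 × 339 = 339
    C–H: 5 × 423 = 2115
    C–O: 1 × 354 = 354
    O–H: 1 × 452 = 452
    Σ(broken) = 3260 kJ
  Bonds formed (products):
    C–H: 4 × 423 = 1692
    C=C: 1 × 607 = 607
    O–H: 2 × 452 = 904
    Σ(formed) = 3203 kJ
  ΔH_II = 3260 − 3203 = +57 kJ
ΔH_I − ΔH_II = −892 kJ, so reaction I has the more negative ΔH; |ΔH_I − ΔH_II| = 892 kJ.

Reaction I, by 892 kJ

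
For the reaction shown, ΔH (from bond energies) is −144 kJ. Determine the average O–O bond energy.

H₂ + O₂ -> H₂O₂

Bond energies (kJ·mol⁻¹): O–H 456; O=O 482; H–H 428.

D(O–O) ≈ 142 kJ/mol

Let D be the O–O bond energy.
Σ(broken) = 1×428 + 1×482 = 910
Σ(formed) = 2×456 + 1×D = 912 + D
ΔH = Σ(broken) − Σ(formed) = (910) − (912 + D) = −2 − D
Setting this equal to −144 kJ gives D = 142 kJ/mol.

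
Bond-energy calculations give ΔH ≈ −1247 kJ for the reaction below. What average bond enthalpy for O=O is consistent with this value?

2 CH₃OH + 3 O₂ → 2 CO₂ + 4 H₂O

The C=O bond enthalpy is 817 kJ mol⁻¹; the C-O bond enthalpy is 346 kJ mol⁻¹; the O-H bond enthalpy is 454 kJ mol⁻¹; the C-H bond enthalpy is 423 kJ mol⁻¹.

D(O=O) ≈ 505 kJ/mol

Let D be the O=O bond energy.
Σ(broken) = 6×423 + 2×346 + 2×454 + 3×D = 4138 + 3D
Σ(formed) = 4×817 + 8×454 = 6900
ΔH = Σ(broken) − Σ(formed) = (4138 + 3D) − (6900) = −2762 + 3D
Setting this equal to −1247 kJ gives 3D = 1515, so D = 505 kJ/mol.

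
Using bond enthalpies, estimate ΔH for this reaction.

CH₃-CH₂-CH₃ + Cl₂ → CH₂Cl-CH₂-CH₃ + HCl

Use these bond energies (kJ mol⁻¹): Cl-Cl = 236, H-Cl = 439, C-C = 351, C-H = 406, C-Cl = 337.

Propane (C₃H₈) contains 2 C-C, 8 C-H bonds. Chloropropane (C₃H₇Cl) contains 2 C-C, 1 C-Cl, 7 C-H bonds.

Bonds broken (reactants):
  C-C: 2 × 351 = 702
  C-H: 8 × 406 = 3248
  Cl-Cl: 1 × 236 = 236
  Σ(broken) = 4186 kJ
Bonds formed (products):
  C-C: 2 × 351 = 702
  C-Cl: 1 × 337 = 337
  C-H: 7 × 406 = 2842
  H-Cl: 1 × 439 = 439
  Σ(formed) = 4320 kJ
ΔH = Σ(broken) − Σ(formed) = 4186 − 4320 = −134 kJ

ΔH ≈ −134 kJ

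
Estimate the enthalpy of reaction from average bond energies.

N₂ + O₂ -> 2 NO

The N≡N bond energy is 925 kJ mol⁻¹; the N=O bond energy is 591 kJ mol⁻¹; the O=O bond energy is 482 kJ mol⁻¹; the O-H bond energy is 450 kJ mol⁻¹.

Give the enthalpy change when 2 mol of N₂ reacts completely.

ΔH = +450 kJ

Bonds broken (reactants):
  N≡N: 1 × 925 = 925
  O=O: 1 × 482 = 482
  Σ(broken) = 1407 kJ
Bonds formed (products):
  N=O: 2 × 591 = 1182
  Σ(formed) = 1182 kJ
ΔH = Σ(broken) − Σ(formed) = 1407 − 1182 = +225 kJ
For 2× the reaction as written: 2 × (+225) = +450 kJ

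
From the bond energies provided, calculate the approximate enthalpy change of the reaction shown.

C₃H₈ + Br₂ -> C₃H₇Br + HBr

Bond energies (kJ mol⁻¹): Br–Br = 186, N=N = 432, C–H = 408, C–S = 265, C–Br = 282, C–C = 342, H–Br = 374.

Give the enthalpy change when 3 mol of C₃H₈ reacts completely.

ΔH = −186 kJ

Bonds broken (reactants):
  Br–Br: 1 × 186 = 186
  C–C: 2 × 342 = 684
  C–H: 8 × 408 = 3264
  Σ(broken) = 4134 kJ
Bonds formed (products):
  C–Br: 1 × 282 = 282
  C–C: 2 × 342 = 684
  C–H: 7 × 408 = 2856
  H–Br: 1 × 374 = 374
  Σ(formed) = 4196 kJ
ΔH = Σ(broken) − Σ(formed) = 4134 − 4196 = −62 kJ
For 3× the reaction as written: 3 × (−62) = −186 kJ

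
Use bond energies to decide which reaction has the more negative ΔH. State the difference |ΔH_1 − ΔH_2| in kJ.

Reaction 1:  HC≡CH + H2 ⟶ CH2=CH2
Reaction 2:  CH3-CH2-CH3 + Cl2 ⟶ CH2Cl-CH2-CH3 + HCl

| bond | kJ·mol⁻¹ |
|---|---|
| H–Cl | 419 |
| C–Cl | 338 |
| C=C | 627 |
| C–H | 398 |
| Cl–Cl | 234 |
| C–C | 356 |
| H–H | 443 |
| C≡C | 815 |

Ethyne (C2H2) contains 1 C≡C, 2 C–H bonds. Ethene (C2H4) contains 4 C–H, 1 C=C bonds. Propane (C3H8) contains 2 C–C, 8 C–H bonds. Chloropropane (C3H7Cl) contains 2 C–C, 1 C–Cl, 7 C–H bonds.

Reaction 1:
  Bonds broken (reactants):
    C≡C: 1 × 815 = 815
    C–H: 2 × 398 = 796
    H–H: 1 × 443 = 443
    Σ(broken) = 2054 kJ
  Bonds formed (products):
    C–H: 4 × 398 = 1592
    C=C: 1 × 627 = 627
    Σ(formed) = 2219 kJ
  ΔH_1 = 2054 − 2219 = −165 kJ
Reaction 2:
  Bonds broken (reactants):
    C–C: 2 × 356 = 712
    C–H: 8 × 398 = 3184
    Cl–Cl: 1 × 234 = 234
    Σ(broken) = 4130 kJ
  Bonds formed (products):
    C–C: 2 × 356 = 712
    C–Cl: 1 × 338 = 338
    C–H: 7 × 398 = 2786
    H–Cl: 1 × 419 = 419
    Σ(formed) = 4255 kJ
  ΔH_2 = 4130 − 4255 = −125 kJ
ΔH_1 − ΔH_2 = −40 kJ, so reaction 1 has the more negative ΔH; |ΔH_1 − ΔH_2| = 40 kJ.

Reaction 1, by 40 kJ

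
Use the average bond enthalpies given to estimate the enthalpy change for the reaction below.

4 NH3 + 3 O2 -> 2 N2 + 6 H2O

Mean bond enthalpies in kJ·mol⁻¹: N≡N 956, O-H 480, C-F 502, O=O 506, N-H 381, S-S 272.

Bonds broken (reactants):
  N-H: 12 × 381 = 4572
  O=O: 3 × 506 = 1518
  Σ(broken) = 6090 kJ
Bonds formed (products):
  N≡N: 2 × 956 = 1912
  O-H: 12 × 480 = 5760
  Σ(formed) = 7672 kJ
ΔH = Σ(broken) − Σ(formed) = 6090 − 7672 = −1582 kJ

ΔH ≈ −1582 kJ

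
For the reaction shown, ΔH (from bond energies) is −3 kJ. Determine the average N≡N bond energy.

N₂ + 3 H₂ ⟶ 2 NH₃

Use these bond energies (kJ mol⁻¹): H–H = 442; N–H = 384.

D(N≡N) ≈ 975 kJ/mol

Let D be the N≡N bond energy.
Σ(broken) = 3×442 + 1×D = 1326 + D
Σ(formed) = 6×384 = 2304
ΔH = Σ(broken) − Σ(formed) = (1326 + D) − (2304) = −978 + D
Setting this equal to −3 kJ gives D = 975 kJ/mol.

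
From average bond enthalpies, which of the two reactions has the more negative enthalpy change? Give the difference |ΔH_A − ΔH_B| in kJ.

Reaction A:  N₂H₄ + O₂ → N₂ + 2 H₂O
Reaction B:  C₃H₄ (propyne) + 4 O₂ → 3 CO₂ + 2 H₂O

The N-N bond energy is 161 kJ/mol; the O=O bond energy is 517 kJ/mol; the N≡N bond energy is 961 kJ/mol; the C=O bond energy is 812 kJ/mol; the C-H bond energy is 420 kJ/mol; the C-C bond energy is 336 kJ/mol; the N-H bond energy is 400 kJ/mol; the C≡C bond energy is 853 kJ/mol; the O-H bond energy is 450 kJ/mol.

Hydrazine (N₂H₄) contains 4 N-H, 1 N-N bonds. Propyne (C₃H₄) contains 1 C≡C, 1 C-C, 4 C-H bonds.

Reaction B, by 1252 kJ

Reaction A:
  Bonds broken (reactants):
    N-H: 4 × 400 = 1600
    N-N: 1 × 161 = 161
    O=O: 1 × 517 = 517
    Σ(broken) = 2278 kJ
  Bonds formed (products):
    N≡N: 1 × 961 = 961
    O-H: 4 × 450 = 1800
    Σ(formed) = 2761 kJ
  ΔH_A = 2278 − 2761 = −483 kJ
Reaction B:
  Bonds broken (reactants):
    C≡C: 1 × 853 = 853
    C-C: 1 × 336 = 336
    C-H: 4 × 420 = 1680
    O=O: 4 × 517 = 2068
    Σ(broken) = 4937 kJ
  Bonds formed (products):
    C=O: 6 × 812 = 4872
    O-H: 4 × 450 = 1800
    Σ(formed) = 6672 kJ
  ΔH_B = 4937 − 6672 = −1735 kJ
ΔH_A − ΔH_B = +1252 kJ, so reaction B has the more negative ΔH; |ΔH_A − ΔH_B| = 1252 kJ.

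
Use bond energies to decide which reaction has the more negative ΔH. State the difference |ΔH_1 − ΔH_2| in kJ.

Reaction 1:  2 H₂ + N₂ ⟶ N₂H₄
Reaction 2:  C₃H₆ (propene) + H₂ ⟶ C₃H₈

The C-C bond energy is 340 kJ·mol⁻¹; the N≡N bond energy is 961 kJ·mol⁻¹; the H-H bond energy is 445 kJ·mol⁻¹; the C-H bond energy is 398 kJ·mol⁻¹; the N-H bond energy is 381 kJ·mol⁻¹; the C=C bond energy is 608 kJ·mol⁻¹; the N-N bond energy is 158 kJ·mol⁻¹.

Reaction 2, by 252 kJ

Reaction 1:
  Bonds broken (reactants):
    H-H: 2 × 445 = 890
    N≡N: 1 × 961 = 961
    Σ(broken) = 1851 kJ
  Bonds formed (products):
    N-H: 4 × 381 = 1524
    N-N: 1 × 158 = 158
    Σ(formed) = 1682 kJ
  ΔH_1 = 1851 − 1682 = +169 kJ
Reaction 2:
  Bonds broken (reactants):
    C-C: 1 × 340 = 340
    C-H: 6 × 398 = 2388
    C=C: 1 × 608 = 608
    H-H: 1 × 445 = 445
    Σ(broken) = 3781 kJ
  Bonds formed (products):
    C-C: 2 × 340 = 680
    C-H: 8 × 398 = 3184
    Σ(formed) = 3864 kJ
  ΔH_2 = 3781 − 3864 = −83 kJ
ΔH_1 − ΔH_2 = +252 kJ, so reaction 2 has the more negative ΔH; |ΔH_1 − ΔH_2| = 252 kJ.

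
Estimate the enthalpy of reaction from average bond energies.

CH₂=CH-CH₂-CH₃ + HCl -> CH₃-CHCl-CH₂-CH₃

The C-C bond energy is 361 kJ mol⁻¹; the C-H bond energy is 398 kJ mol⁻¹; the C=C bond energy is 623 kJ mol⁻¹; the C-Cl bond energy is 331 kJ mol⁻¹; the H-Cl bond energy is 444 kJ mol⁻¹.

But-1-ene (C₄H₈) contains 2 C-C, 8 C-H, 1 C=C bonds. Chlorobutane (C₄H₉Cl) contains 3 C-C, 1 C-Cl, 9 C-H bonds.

ΔH ≈ −23 kJ

Bonds broken (reactants):
  C-C: 2 × 361 = 722
  C-H: 8 × 398 = 3184
  C=C: 1 × 623 = 623
  H-Cl: 1 × 444 = 444
  Σ(broken) = 4973 kJ
Bonds formed (products):
  C-C: 3 × 361 = 1083
  C-Cl: 1 × 331 = 331
  C-H: 9 × 398 = 3582
  Σ(formed) = 4996 kJ
ΔH = Σ(broken) − Σ(formed) = 4973 − 4996 = −23 kJ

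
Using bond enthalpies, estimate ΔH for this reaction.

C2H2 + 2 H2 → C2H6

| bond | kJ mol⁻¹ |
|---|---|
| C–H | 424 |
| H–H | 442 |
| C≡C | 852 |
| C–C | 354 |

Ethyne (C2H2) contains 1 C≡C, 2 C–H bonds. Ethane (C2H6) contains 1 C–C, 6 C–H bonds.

Bonds broken (reactants):
  C≡C: 1 × 852 = 852
  C–H: 2 × 424 = 848
  H–H: 2 × 442 = 884
  Σ(broken) = 2584 kJ
Bonds formed (products):
  C–C: 1 × 354 = 354
  C–H: 6 × 424 = 2544
  Σ(formed) = 2898 kJ
ΔH = Σ(broken) − Σ(formed) = 2584 − 2898 = −314 kJ

ΔH ≈ −314 kJ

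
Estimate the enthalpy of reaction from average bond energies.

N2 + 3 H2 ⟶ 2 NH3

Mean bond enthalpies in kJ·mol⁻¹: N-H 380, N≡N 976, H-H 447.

ΔH ≈ +37 kJ

Bonds broken (reactants):
  H-H: 3 × 447 = 1341
  N≡N: 1 × 976 = 976
  Σ(broken) = 2317 kJ
Bonds formed (products):
  N-H: 6 × 380 = 2280
  Σ(formed) = 2280 kJ
ΔH = Σ(broken) − Σ(formed) = 2317 − 2280 = +37 kJ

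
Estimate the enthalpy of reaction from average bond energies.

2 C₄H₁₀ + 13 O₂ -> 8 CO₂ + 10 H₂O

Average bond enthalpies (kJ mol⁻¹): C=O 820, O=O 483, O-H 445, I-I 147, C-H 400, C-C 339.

Bonds broken (reactants):
  C-C: 6 × 339 = 2034
  C-H: 20 × 400 = 8000
  O=O: 13 × 483 = 6279
  Σ(broken) = 16313 kJ
Bonds formed (products):
  C=O: 16 × 820 = 13120
  O-H: 20 × 445 = 8900
  Σ(formed) = 22020 kJ
ΔH = Σ(broken) − Σ(formed) = 16313 − 22020 = −5707 kJ

ΔH ≈ −5707 kJ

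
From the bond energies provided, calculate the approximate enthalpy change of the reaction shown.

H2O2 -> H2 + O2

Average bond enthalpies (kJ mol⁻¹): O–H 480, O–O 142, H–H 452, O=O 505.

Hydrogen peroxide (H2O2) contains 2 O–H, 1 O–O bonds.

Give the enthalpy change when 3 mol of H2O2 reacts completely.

ΔH = +435 kJ

Bonds broken (reactants):
  O–H: 2 × 480 = 960
  O–O: 1 × 142 = 142
  Σ(broken) = 1102 kJ
Bonds formed (products):
  H–H: 1 × 452 = 452
  O=O: 1 × 505 = 505
  Σ(formed) = 957 kJ
ΔH = Σ(broken) − Σ(formed) = 1102 − 957 = +145 kJ
For 3× the reaction as written: 3 × (+145) = +435 kJ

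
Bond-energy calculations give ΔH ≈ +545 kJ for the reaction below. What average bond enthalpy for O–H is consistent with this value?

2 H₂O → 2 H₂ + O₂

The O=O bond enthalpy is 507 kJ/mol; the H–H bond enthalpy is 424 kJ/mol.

Let D be the O–H bond energy.
Σ(broken) = 4×D = 4D
Σ(formed) = 2×424 + 1×507 = 1355
ΔH = Σ(broken) − Σ(formed) = (4D) − (1355) = −1355 + 4D
Setting this equal to +545 kJ gives 4D = 1900, so D = 475 kJ/mol.

D(O–H) ≈ 475 kJ/mol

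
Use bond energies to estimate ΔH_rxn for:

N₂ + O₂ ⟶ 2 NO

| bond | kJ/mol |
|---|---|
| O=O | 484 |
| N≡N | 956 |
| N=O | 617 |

Bonds broken (reactants):
  N≡N: 1 × 956 = 956
  O=O: 1 × 484 = 484
  Σ(broken) = 1440 kJ
Bonds formed (products):
  N=O: 2 × 617 = 1234
  Σ(formed) = 1234 kJ
ΔH = Σ(broken) − Σ(formed) = 1440 − 1234 = +206 kJ

ΔH ≈ +206 kJ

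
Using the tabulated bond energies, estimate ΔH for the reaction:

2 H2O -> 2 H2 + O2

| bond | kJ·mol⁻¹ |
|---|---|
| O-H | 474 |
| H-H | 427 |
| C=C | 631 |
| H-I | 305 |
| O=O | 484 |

ΔH ≈ +558 kJ

Bonds broken (reactants):
  O-H: 4 × 474 = 1896
  Σ(broken) = 1896 kJ
Bonds formed (products):
  H-H: 2 × 427 = 854
  O=O: 1 × 484 = 484
  Σ(formed) = 1338 kJ
ΔH = Σ(broken) − Σ(formed) = 1896 − 1338 = +558 kJ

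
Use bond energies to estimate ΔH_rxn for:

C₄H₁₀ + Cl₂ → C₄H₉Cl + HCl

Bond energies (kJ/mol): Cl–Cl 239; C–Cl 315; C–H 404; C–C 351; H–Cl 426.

Bonds broken (reactants):
  C–C: 3 × 351 = 1053
  C–H: 10 × 404 = 4040
  Cl–Cl: 1 × 239 = 239
  Σ(broken) = 5332 kJ
Bonds formed (products):
  C–C: 3 × 351 = 1053
  C–Cl: 1 × 315 = 315
  C–H: 9 × 404 = 3636
  H–Cl: 1 × 426 = 426
  Σ(formed) = 5430 kJ
ΔH = Σ(broken) − Σ(formed) = 5332 − 5430 = −98 kJ

ΔH ≈ −98 kJ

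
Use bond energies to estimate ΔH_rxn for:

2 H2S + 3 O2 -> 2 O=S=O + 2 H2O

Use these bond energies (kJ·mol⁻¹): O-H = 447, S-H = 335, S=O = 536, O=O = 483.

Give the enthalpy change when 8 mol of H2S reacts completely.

Bonds broken (reactants):
  O=O: 3 × 483 = 1449
  S-H: 4 × 335 = 1340
  Σ(broken) = 2789 kJ
Bonds formed (products):
  O-H: 4 × 447 = 1788
  S=O: 4 × 536 = 2144
  Σ(formed) = 3932 kJ
ΔH = Σ(broken) − Σ(formed) = 2789 − 3932 = −1143 kJ
For 4× the reaction as written: 4 × (−1143) = −4572 kJ

ΔH = −4572 kJ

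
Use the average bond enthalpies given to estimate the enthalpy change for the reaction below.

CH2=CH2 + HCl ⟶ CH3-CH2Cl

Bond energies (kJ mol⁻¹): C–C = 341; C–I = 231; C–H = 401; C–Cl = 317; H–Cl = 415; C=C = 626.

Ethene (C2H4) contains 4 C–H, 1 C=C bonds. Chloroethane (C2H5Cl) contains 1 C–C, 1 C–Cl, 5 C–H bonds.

ΔH ≈ −18 kJ

Bonds broken (reactants):
  C–H: 4 × 401 = 1604
  C=C: 1 × 626 = 626
  H–Cl: 1 × 415 = 415
  Σ(broken) = 2645 kJ
Bonds formed (products):
  C–C: 1 × 341 = 341
  C–Cl: 1 × 317 = 317
  C–H: 5 × 401 = 2005
  Σ(formed) = 2663 kJ
ΔH = Σ(broken) − Σ(formed) = 2645 − 2663 = −18 kJ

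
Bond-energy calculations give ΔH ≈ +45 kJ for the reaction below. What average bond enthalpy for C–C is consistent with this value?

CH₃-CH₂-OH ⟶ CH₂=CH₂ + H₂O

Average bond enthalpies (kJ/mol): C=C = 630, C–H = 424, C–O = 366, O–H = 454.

D(C–C) ≈ 339 kJ/mol

Let D be the C–C bond energy.
Σ(broken) = 1×D + 5×424 + 1×366 + 1×454 = 2940 + D
Σ(formed) = 4×424 + 1×630 + 2×454 = 3234
ΔH = Σ(broken) − Σ(formed) = (2940 + D) − (3234) = −294 + D
Setting this equal to +45 kJ gives D = 339 kJ/mol.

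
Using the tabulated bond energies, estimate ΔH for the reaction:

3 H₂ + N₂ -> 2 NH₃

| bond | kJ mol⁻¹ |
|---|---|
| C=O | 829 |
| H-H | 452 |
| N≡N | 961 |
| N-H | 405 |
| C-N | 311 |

Bonds broken (reactants):
  H-H: 3 × 452 = 1356
  N≡N: 1 × 961 = 961
  Σ(broken) = 2317 kJ
Bonds formed (products):
  N-H: 6 × 405 = 2430
  Σ(formed) = 2430 kJ
ΔH = Σ(broken) − Σ(formed) = 2317 − 2430 = −113 kJ

ΔH ≈ −113 kJ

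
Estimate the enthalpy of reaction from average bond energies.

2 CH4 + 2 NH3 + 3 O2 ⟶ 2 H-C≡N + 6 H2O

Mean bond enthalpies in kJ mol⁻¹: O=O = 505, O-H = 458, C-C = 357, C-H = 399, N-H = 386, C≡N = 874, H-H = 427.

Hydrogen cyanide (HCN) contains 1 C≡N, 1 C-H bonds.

Bonds broken (reactants):
  C-H: 8 × 399 = 3192
  N-H: 6 × 386 = 2316
  O=O: 3 × 505 = 1515
  Σ(broken) = 7023 kJ
Bonds formed (products):
  C≡N: 2 × 874 = 1748
  C-H: 2 × 399 = 798
  O-H: 12 × 458 = 5496
  Σ(formed) = 8042 kJ
ΔH = Σ(broken) − Σ(formed) = 7023 − 8042 = −1019 kJ

ΔH ≈ −1019 kJ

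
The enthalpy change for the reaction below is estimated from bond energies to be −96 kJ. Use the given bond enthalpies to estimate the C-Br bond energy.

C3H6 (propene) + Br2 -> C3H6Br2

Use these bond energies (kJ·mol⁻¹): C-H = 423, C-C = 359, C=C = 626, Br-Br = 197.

Let D be the C-Br bond energy.
Σ(broken) = 1×197 + 1×359 + 6×423 + 1×626 = 3720
Σ(formed) = 2×D + 2×359 + 6×423 = 3256 + 2D
ΔH = Σ(broken) − Σ(formed) = (3720) − (3256 + 2D) = +464 − 2D
Setting this equal to −96 kJ gives 2D = 560, so D = 280 kJ/mol.

D(C-Br) ≈ 280 kJ/mol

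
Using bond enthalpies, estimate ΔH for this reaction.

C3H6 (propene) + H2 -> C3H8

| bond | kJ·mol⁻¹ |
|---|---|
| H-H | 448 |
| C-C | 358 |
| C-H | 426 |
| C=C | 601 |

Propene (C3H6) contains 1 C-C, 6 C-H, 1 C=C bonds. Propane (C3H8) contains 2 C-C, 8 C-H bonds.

ΔH ≈ −161 kJ

Bonds broken (reactants):
  C-C: 1 × 358 = 358
  C-H: 6 × 426 = 2556
  C=C: 1 × 601 = 601
  H-H: 1 × 448 = 448
  Σ(broken) = 3963 kJ
Bonds formed (products):
  C-C: 2 × 358 = 716
  C-H: 8 × 426 = 3408
  Σ(formed) = 4124 kJ
ΔH = Σ(broken) − Σ(formed) = 3963 − 4124 = −161 kJ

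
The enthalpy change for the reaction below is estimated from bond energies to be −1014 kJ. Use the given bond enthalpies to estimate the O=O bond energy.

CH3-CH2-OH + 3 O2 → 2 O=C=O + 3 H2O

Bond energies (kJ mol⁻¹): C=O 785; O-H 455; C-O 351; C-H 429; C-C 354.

Let D be the O=O bond energy.
Σ(broken) = 1×354 + 5×429 + 1×351 + 1×455 + 3×D = 3305 + 3D
Σ(formed) = 4×785 + 6×455 = 5870
ΔH = Σ(broken) − Σ(formed) = (3305 + 3D) − (5870) = −2565 + 3D
Setting this equal to −1014 kJ gives 3D = 1551, so D = 517 kJ/mol.

D(O=O) ≈ 517 kJ/mol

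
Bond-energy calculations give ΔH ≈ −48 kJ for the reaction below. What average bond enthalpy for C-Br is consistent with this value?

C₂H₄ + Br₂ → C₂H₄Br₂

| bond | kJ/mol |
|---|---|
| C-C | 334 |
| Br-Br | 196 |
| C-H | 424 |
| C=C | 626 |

Let D be the C-Br bond energy.
Σ(broken) = 1×196 + 4×424 + 1×626 = 2518
Σ(formed) = 2×D + 1×334 + 4×424 = 2030 + 2D
ΔH = Σ(broken) − Σ(formed) = (2518) − (2030 + 2D) = +488 − 2D
Setting this equal to −48 kJ gives 2D = 536, so D = 268 kJ/mol.

D(C-Br) ≈ 268 kJ/mol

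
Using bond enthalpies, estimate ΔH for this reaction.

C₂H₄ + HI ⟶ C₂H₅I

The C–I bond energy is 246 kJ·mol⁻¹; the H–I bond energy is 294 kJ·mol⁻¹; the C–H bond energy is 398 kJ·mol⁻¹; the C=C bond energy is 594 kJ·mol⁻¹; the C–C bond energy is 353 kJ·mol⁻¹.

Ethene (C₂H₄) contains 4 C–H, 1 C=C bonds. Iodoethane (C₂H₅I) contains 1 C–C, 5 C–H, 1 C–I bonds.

ΔH ≈ −109 kJ

Bonds broken (reactants):
  C–H: 4 × 398 = 1592
  C=C: 1 × 594 = 594
  H–I: 1 × 294 = 294
  Σ(broken) = 2480 kJ
Bonds formed (products):
  C–C: 1 × 353 = 353
  C–H: 5 × 398 = 1990
  C–I: 1 × 246 = 246
  Σ(formed) = 2589 kJ
ΔH = Σ(broken) − Σ(formed) = 2480 − 2589 = −109 kJ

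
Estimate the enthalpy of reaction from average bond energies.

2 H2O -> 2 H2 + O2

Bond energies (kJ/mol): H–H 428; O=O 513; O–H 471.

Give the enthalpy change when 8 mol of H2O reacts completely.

ΔH = +2060 kJ

Bonds broken (reactants):
  O–H: 4 × 471 = 1884
  Σ(broken) = 1884 kJ
Bonds formed (products):
  H–H: 2 × 428 = 856
  O=O: 1 × 513 = 513
  Σ(formed) = 1369 kJ
ΔH = Σ(broken) − Σ(formed) = 1884 − 1369 = +515 kJ
For 4× the reaction as written: 4 × (+515) = +2060 kJ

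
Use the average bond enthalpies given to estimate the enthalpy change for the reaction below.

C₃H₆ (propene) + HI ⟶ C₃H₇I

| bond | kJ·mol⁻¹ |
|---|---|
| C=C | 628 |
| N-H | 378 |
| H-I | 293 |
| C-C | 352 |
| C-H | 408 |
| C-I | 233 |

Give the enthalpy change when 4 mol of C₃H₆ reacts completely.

ΔH = −288 kJ

Bonds broken (reactants):
  C-C: 1 × 352 = 352
  C-H: 6 × 408 = 2448
  C=C: 1 × 628 = 628
  H-I: 1 × 293 = 293
  Σ(broken) = 3721 kJ
Bonds formed (products):
  C-C: 2 × 352 = 704
  C-H: 7 × 408 = 2856
  C-I: 1 × 233 = 233
  Σ(formed) = 3793 kJ
ΔH = Σ(broken) − Σ(formed) = 3721 − 3793 = −72 kJ
For 4× the reaction as written: 4 × (−72) = −288 kJ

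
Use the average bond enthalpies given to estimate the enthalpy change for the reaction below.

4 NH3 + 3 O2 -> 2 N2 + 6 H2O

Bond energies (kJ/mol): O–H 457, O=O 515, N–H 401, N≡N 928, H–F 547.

ΔH ≈ −983 kJ

Bonds broken (reactants):
  N–H: 12 × 401 = 4812
  O=O: 3 × 515 = 1545
  Σ(broken) = 6357 kJ
Bonds formed (products):
  N≡N: 2 × 928 = 1856
  O–H: 12 × 457 = 5484
  Σ(formed) = 7340 kJ
ΔH = Σ(broken) − Σ(formed) = 6357 − 7340 = −983 kJ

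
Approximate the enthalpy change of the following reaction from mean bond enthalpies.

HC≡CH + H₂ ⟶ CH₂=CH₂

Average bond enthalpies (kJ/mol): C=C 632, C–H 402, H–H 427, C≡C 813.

Bonds broken (reactants):
  C≡C: 1 × 813 = 813
  C–H: 2 × 402 = 804
  H–H: 1 × 427 = 427
  Σ(broken) = 2044 kJ
Bonds formed (products):
  C–H: 4 × 402 = 1608
  C=C: 1 × 632 = 632
  Σ(formed) = 2240 kJ
ΔH = Σ(broken) − Σ(formed) = 2044 − 2240 = −196 kJ

ΔH ≈ −196 kJ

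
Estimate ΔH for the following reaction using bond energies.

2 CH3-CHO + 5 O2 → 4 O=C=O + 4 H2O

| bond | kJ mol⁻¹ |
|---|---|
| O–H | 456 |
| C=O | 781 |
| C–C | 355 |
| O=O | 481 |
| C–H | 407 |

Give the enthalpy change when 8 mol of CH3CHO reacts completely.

Bonds broken (reactants):
  C–C: 2 × 355 = 710
  C–H: 8 × 407 = 3256
  C=O: 2 × 781 = 1562
  O=O: 5 × 481 = 2405
  Σ(broken) = 7933 kJ
Bonds formed (products):
  C=O: 8 × 781 = 6248
  O–H: 8 × 456 = 3648
  Σ(formed) = 9896 kJ
ΔH = Σ(broken) − Σ(formed) = 7933 − 9896 = −1963 kJ
For 4× the reaction as written: 4 × (−1963) = −7852 kJ

ΔH = −7852 kJ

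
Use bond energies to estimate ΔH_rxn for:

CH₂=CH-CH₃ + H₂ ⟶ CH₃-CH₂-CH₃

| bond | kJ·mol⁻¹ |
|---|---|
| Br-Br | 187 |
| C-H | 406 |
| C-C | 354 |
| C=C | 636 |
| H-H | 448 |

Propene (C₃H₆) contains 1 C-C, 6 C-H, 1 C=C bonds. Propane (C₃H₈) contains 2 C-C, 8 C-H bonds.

ΔH ≈ −82 kJ

Bonds broken (reactants):
  C-C: 1 × 354 = 354
  C-H: 6 × 406 = 2436
  C=C: 1 × 636 = 636
  H-H: 1 × 448 = 448
  Σ(broken) = 3874 kJ
Bonds formed (products):
  C-C: 2 × 354 = 708
  C-H: 8 × 406 = 3248
  Σ(formed) = 3956 kJ
ΔH = Σ(broken) − Σ(formed) = 3874 − 3956 = −82 kJ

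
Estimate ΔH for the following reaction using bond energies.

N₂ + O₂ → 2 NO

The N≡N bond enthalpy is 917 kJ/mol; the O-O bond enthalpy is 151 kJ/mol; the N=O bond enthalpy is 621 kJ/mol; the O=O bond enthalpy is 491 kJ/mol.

ΔH ≈ +166 kJ

Bonds broken (reactants):
  N≡N: 1 × 917 = 917
  O=O: 1 × 491 = 491
  Σ(broken) = 1408 kJ
Bonds formed (products):
  N=O: 2 × 621 = 1242
  Σ(formed) = 1242 kJ
ΔH = Σ(broken) − Σ(formed) = 1408 − 1242 = +166 kJ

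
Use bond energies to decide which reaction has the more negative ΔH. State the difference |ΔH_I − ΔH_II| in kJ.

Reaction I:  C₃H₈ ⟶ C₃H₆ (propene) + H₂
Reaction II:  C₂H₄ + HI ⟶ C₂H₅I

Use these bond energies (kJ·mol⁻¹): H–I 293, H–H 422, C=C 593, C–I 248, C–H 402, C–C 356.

Reaction I:
  Bonds broken (reactants):
    C–C: 2 × 356 = 712
    C–H: 8 × 402 = 3216
    Σ(broken) = 3928 kJ
  Bonds formed (products):
    C–C: 1 × 356 = 356
    C–H: 6 × 402 = 2412
    C=C: 1 × 593 = 593
    H–H: 1 × 422 = 422
    Σ(formed) = 3783 kJ
  ΔH_I = 3928 − 3783 = +145 kJ
Reaction II:
  Bonds broken (reactants):
    C–H: 4 × 402 = 1608
    C=C: 1 × 593 = 593
    H–I: 1 × 293 = 293
    Σ(broken) = 2494 kJ
  Bonds formed (products):
    C–C: 1 × 356 = 356
    C–H: 5 × 402 = 2010
    C–I: 1 × 248 = 248
    Σ(formed) = 2614 kJ
  ΔH_II = 2494 − 2614 = −120 kJ
ΔH_I − ΔH_II = +265 kJ, so reaction II has the more negative ΔH; |ΔH_I − ΔH_II| = 265 kJ.

Reaction II, by 265 kJ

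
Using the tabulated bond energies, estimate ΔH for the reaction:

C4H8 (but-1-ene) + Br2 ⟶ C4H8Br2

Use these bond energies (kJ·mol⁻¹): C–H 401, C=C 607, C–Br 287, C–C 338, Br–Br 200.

Bonds broken (reactants):
  Br–Br: 1 × 200 = 200
  C–C: 2 × 338 = 676
  C–H: 8 × 401 = 3208
  C=C: 1 × 607 = 607
  Σ(broken) = 4691 kJ
Bonds formed (products):
  C–Br: 2 × 287 = 574
  C–C: 3 × 338 = 1014
  C–H: 8 × 401 = 3208
  Σ(formed) = 4796 kJ
ΔH = Σ(broken) − Σ(formed) = 4691 − 4796 = −105 kJ

ΔH ≈ −105 kJ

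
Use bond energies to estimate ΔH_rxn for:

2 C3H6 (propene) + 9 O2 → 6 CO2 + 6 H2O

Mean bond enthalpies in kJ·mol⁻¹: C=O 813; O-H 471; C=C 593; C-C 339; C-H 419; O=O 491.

Bonds broken (reactants):
  C-C: 2 × 339 = 678
  C-H: 12 × 419 = 5028
  C=C: 2 × 593 = 1186
  O=O: 9 × 491 = 4419
  Σ(broken) = 11311 kJ
Bonds formed (products):
  C=O: 12 × 813 = 9756
  O-H: 12 × 471 = 5652
  Σ(formed) = 15408 kJ
ΔH = Σ(broken) − Σ(formed) = 11311 − 15408 = −4097 kJ

ΔH ≈ −4097 kJ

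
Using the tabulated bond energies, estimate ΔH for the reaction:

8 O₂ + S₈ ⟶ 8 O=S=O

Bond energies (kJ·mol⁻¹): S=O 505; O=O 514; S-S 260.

Bonds broken (reactants):
  O=O: 8 × 514 = 4112
  S-S: 8 × 260 = 2080
  Σ(broken) = 6192 kJ
Bonds formed (products):
  S=O: 16 × 505 = 8080
  Σ(formed) = 8080 kJ
ΔH = Σ(broken) − Σ(formed) = 6192 − 8080 = −1888 kJ

ΔH ≈ −1888 kJ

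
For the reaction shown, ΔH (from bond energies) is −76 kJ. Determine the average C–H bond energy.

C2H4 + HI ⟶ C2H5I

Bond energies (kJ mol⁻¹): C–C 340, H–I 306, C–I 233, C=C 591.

Let D be the C–H bond energy.
Σ(broken) = 4×D + 1×591 + 1×306 = 897 + 4D
Σ(formed) = 1×340 + 5×D + 1×233 = 573 + 5D
ΔH = Σ(broken) − Σ(formed) = (897 + 4D) − (573 + 5D) = +324 − D
Setting this equal to −76 kJ gives D = 400 kJ/mol.

D(C–H) ≈ 400 kJ/mol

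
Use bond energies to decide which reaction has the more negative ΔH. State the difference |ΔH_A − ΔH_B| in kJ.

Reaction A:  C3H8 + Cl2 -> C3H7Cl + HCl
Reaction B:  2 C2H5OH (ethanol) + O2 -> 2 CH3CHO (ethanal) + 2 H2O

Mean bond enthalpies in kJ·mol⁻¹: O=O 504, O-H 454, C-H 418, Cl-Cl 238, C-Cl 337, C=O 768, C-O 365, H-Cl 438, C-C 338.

Reaction B, by 255 kJ

Reaction A:
  Bonds broken (reactants):
    C-C: 2 × 338 = 676
    C-H: 8 × 418 = 3344
    Cl-Cl: 1 × 238 = 238
    Σ(broken) = 4258 kJ
  Bonds formed (products):
    C-C: 2 × 338 = 676
    C-Cl: 1 × 337 = 337
    C-H: 7 × 418 = 2926
    H-Cl: 1 × 438 = 438
    Σ(formed) = 4377 kJ
  ΔH_A = 4258 − 4377 = −119 kJ
Reaction B:
  Bonds broken (reactants):
    C-C: 2 × 338 = 676
    C-H: 10 × 418 = 4180
    C-O: 2 × 365 = 730
    O-H: 2 × 454 = 908
    O=O: 1 × 504 = 504
    Σ(broken) = 6998 kJ
  Bonds formed (products):
    C-C: 2 × 338 = 676
    C-H: 8 × 418 = 3344
    C=O: 2 × 768 = 1536
    O-H: 4 × 454 = 1816
    Σ(formed) = 7372 kJ
  ΔH_B = 6998 − 7372 = −374 kJ
ΔH_A − ΔH_B = +255 kJ, so reaction B has the more negative ΔH; |ΔH_A − ΔH_B| = 255 kJ.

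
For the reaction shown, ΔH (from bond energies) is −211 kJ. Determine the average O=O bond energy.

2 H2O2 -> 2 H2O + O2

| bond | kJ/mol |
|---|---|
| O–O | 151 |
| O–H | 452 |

D(O=O) ≈ 513 kJ/mol

Let D be the O=O bond energy.
Σ(broken) = 4×452 + 2×151 = 2110
Σ(formed) = 4×452 + 1×D = 1808 + D
ΔH = Σ(broken) − Σ(formed) = (2110) − (1808 + D) = +302 − D
Setting this equal to −211 kJ gives D = 513 kJ/mol.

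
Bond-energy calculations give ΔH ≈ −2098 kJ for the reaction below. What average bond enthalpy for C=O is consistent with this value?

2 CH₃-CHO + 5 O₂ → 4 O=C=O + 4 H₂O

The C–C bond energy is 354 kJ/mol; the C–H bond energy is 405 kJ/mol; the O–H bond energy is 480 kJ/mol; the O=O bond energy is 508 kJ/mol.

Let D be the C=O bond energy.
Σ(broken) = 2×354 + 8×405 + 2×D + 5×508 = 6488 + 2D
Σ(formed) = 8×D + 8×480 = 3840 + 8D
ΔH = Σ(broken) − Σ(formed) = (6488 + 2D) − (3840 + 8D) = +2648 − 6D
Setting this equal to −2098 kJ gives 6D = 4746, so D = 791 kJ/mol.

D(C=O) ≈ 791 kJ/mol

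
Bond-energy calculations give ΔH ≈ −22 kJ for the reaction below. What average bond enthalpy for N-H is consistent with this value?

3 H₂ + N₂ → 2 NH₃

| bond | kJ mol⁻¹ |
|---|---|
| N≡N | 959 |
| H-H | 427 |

D(N-H) ≈ 377 kJ/mol

Let D be the N-H bond energy.
Σ(broken) = 3×427 + 1×959 = 2240
Σ(formed) = 6×D = 6D
ΔH = Σ(broken) − Σ(formed) = (2240) − (6D) = +2240 − 6D
Setting this equal to −22 kJ gives 6D = 2262, so D = 377 kJ/mol.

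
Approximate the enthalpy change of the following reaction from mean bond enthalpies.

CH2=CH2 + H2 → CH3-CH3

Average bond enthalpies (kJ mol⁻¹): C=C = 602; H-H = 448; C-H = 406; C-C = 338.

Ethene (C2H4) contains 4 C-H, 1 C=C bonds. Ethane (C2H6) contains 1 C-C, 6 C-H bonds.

Bonds broken (reactants):
  C-H: 4 × 406 = 1624
  C=C: 1 × 602 = 602
  H-H: 1 × 448 = 448
  Σ(broken) = 2674 kJ
Bonds formed (products):
  C-C: 1 × 338 = 338
  C-H: 6 × 406 = 2436
  Σ(formed) = 2774 kJ
ΔH = Σ(broken) − Σ(formed) = 2674 − 2774 = −100 kJ

ΔH ≈ −100 kJ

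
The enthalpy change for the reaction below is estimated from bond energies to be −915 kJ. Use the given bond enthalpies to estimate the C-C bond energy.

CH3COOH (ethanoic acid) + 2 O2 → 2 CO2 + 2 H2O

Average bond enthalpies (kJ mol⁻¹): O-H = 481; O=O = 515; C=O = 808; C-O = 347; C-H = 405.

Let D be the C-C bond energy.
Σ(broken) = 1×D + 3×405 + 1×347 + 1×808 + 1×481 + 2×515 = 3881 + D
Σ(formed) = 4×808 + 4×481 = 5156
ΔH = Σ(broken) − Σ(formed) = (3881 + D) − (5156) = −1275 + D
Setting this equal to −915 kJ gives D = 360 kJ/mol.

D(C-C) ≈ 360 kJ/mol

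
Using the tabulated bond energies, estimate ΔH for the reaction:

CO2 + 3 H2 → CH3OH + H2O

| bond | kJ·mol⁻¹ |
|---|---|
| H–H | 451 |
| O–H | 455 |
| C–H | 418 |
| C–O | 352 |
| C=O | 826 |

ΔH ≈ +34 kJ

Bonds broken (reactants):
  C=O: 2 × 826 = 1652
  H–H: 3 × 451 = 1353
  Σ(broken) = 3005 kJ
Bonds formed (products):
  C–H: 3 × 418 = 1254
  C–O: 1 × 352 = 352
  O–H: 3 × 455 = 1365
  Σ(formed) = 2971 kJ
ΔH = Σ(broken) − Σ(formed) = 3005 − 2971 = +34 kJ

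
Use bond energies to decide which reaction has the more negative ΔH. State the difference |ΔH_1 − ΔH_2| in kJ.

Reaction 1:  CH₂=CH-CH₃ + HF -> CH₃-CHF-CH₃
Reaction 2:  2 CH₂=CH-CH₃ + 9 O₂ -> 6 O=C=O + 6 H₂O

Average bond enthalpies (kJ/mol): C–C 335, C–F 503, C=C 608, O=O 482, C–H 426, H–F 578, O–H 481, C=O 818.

Reaction 1:
  Bonds broken (reactants):
    C–C: 1 × 335 = 335
    C–H: 6 × 426 = 2556
    C=C: 1 × 608 = 608
    H–F: 1 × 578 = 578
    Σ(broken) = 4077 kJ
  Bonds formed (products):
    C–C: 2 × 335 = 670
    C–F: 1 × 503 = 503
    C–H: 7 × 426 = 2982
    Σ(formed) = 4155 kJ
  ΔH_1 = 4077 − 4155 = −78 kJ
Reaction 2:
  Bonds broken (reactants):
    C–C: 2 × 335 = 670
    C–H: 12 × 426 = 5112
    C=C: 2 × 608 = 1216
    O=O: 9 × 482 = 4338
    Σ(broken) = 11336 kJ
  Bonds formed (products):
    C=O: 12 × 818 = 9816
    O–H: 12 × 481 = 5772
    Σ(formed) = 15588 kJ
  ΔH_2 = 11336 − 15588 = −4252 kJ
ΔH_1 − ΔH_2 = +4174 kJ, so reaction 2 has the more negative ΔH; |ΔH_1 − ΔH_2| = 4174 kJ.

Reaction 2, by 4174 kJ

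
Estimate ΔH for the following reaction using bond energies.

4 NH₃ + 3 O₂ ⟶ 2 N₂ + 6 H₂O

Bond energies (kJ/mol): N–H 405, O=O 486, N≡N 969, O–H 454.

Bonds broken (reactants):
  N–H: 12 × 405 = 4860
  O=O: 3 × 486 = 1458
  Σ(broken) = 6318 kJ
Bonds formed (products):
  N≡N: 2 × 969 = 1938
  O–H: 12 × 454 = 5448
  Σ(formed) = 7386 kJ
ΔH = Σ(broken) − Σ(formed) = 6318 − 7386 = −1068 kJ

ΔH ≈ −1068 kJ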